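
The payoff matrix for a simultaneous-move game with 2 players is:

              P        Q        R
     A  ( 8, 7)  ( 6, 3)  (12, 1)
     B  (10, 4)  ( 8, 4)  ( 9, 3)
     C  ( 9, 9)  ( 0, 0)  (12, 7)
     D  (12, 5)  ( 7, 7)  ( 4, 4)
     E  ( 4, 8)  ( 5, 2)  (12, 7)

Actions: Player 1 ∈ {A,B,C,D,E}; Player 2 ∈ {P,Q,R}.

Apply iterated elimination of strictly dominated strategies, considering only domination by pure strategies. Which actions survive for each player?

P2 drop R (P beats it: A:7>1 B:4>3 C:9>7 D:5>4 E:8>7)
P1 drop A (B beats it: P:10>8 Q:8>6)
P1 drop C (B beats it: P:10>9 Q:8>0)
P1 drop E (B beats it: P:10>4 Q:8>5)
P1→{B,D} P2→{P,Q}

Remaining: P1:{B,D} P2:{P,Q}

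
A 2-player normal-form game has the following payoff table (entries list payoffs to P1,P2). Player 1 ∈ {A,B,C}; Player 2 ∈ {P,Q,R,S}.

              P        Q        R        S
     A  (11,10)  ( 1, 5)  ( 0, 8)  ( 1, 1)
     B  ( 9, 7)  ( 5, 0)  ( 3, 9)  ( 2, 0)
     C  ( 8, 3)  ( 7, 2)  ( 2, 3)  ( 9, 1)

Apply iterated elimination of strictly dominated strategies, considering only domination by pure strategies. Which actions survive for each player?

P2 drop Q (P beats it: A:10>5 B:7>0 C:3>2)
P2 drop S (P beats it: A:10>1 B:7>0 C:3>1)
P1 drop C (B beats it: P:9>8 R:3>2)
P1→{A,B} P2→{P,R}

Remaining: P1:{A,B} P2:{P,R}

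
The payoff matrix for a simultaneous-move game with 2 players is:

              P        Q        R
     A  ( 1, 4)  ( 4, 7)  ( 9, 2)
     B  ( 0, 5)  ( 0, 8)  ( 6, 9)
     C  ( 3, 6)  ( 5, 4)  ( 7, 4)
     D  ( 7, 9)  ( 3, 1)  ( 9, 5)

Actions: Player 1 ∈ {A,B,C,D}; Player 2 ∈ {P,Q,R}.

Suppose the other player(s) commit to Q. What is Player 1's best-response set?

P1 best: {C}

u_1(A vs Q) = 4
u_1(B vs Q) = 0
u_1(C vs Q) = 5
u_1(D vs Q) = 3
max payoff 5 at {C}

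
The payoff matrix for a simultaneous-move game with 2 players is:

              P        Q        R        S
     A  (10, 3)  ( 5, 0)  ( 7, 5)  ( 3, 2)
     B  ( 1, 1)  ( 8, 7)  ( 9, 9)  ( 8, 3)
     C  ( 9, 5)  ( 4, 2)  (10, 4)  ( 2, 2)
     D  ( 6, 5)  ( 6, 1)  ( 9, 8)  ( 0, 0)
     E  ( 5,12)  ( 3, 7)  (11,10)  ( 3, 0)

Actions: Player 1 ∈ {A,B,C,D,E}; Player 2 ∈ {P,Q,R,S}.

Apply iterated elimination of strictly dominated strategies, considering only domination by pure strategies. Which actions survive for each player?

Remaining: P1:{A,C,E} P2:{P,R}

P2 drop Q (R beats it: A:5>0 B:9>7 C:4>2 D:8>1 E:10>7)
P1 drop D (C beats it: P:9>6 R:10>9 S:2>0)
P2 drop S (R beats it: A:5>2 B:9>3 C:4>2 E:10>0)
P1 drop B (C beats it: P:9>1 R:10>9)
P1→{A,C,E} P2→{P,R}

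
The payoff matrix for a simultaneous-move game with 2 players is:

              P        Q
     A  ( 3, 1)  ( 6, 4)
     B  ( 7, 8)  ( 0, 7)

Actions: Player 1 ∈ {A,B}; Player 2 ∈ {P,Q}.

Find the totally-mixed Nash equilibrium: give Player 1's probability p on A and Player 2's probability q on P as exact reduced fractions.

(p,q) = (1/4, 3/5)

P1 indiff ⇒ q·3+(1-q)·6 = q·7+(1-q)·0 ⇒ q(-4) = (1-q)(-6) ⇒ q = 3/5
P2 indiff ⇒ p·1+(1-p)·8 = p·4+(1-p)·7 ⇒ p(-3) = (1-p)(-1) ⇒ p = 1/4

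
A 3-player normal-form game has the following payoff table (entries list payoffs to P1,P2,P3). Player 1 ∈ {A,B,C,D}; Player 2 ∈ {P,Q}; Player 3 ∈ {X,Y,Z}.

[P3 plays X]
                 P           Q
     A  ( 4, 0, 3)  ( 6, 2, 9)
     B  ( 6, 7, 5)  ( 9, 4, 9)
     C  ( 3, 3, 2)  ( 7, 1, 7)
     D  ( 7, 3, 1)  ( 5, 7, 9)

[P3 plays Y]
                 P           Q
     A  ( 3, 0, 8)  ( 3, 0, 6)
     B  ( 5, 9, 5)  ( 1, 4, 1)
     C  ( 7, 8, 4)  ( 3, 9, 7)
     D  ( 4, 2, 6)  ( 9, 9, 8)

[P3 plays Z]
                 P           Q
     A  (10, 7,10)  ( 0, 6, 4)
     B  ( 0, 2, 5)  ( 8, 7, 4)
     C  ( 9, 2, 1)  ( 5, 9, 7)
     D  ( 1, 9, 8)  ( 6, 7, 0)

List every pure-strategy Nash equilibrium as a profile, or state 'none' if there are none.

(A,P,X): not NE [P1→D gives 7>4; P2→Q gives 2>0; P3→Z gives 10>3]
(A,P,Y): not NE [P1→C gives 7>3; P3→Z gives 10>8]
(A,P,Z): NE
(A,Q,X): not NE [P1→B gives 9>6]
(A,Q,Y): not NE [P1→D gives 9>3; P3→X gives 9>6]
(A,Q,Z): not NE [P1→B gives 8>0; P2→P gives 7>6; P3→X gives 9>4]
(B,P,X): not NE [P1→D gives 7>6]
(B,P,Y): not NE [P1→C gives 7>5]
(B,P,Z): not NE [P1→A gives 10>0; P2→Q gives 7>2]
(B,Q,X): not NE [P2→P gives 7>4]
(B,Q,Y): not NE [P1→D gives 9>1; P2→P gives 9>4; P3→X gives 9>1]
(B,Q,Z): not NE [P3→X gives 9>4]
(C,P,X): not NE [P1→D gives 7>3; P3→Y gives 4>2]
(C,P,Y): not NE [P2→Q gives 9>8]
(C,P,Z): not NE [P1→A gives 10>9; P2→Q gives 9>2; P3→Y gives 4>1]
(C,Q,X): not NE [P1→B gives 9>7; P2→P gives 3>1]
(C,Q,Y): not NE [P1→D gives 9>3]
(C,Q,Z): not NE [P1→B gives 8>5]
(D,P,X): not NE [P2→Q gives 7>3; P3→Z gives 8>1]
(D,P,Y): not NE [P1→C gives 7>4; P2→Q gives 9>2; P3→Z gives 8>6]
(D,P,Z): not NE [P1→A gives 10>1]
(D,Q,X): not NE [P1→B gives 9>5]
(D,Q,Y): not NE [P3→X gives 9>8]
(D,Q,Z): not NE [P1→B gives 8>6; P2→P gives 9>7; P3→X gives 9>0]

PSNE = {(A,P,Z)}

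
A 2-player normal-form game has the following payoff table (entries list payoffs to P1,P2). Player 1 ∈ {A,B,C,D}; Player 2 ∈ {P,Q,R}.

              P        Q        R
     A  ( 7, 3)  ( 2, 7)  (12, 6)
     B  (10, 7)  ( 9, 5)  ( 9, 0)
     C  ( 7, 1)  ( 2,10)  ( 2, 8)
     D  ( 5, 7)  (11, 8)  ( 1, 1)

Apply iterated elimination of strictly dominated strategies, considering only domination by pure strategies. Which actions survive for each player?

P1 drop C (B beats it: P:10>7 Q:9>2 R:9>2)
P2 drop R (Q beats it: A:7>6 B:5>0 D:8>1)
P1 drop A (B beats it: P:10>7 Q:9>2)
P1→{B,D} P2→{P,Q}

Survivors P1:{B,D} P2:{P,Q}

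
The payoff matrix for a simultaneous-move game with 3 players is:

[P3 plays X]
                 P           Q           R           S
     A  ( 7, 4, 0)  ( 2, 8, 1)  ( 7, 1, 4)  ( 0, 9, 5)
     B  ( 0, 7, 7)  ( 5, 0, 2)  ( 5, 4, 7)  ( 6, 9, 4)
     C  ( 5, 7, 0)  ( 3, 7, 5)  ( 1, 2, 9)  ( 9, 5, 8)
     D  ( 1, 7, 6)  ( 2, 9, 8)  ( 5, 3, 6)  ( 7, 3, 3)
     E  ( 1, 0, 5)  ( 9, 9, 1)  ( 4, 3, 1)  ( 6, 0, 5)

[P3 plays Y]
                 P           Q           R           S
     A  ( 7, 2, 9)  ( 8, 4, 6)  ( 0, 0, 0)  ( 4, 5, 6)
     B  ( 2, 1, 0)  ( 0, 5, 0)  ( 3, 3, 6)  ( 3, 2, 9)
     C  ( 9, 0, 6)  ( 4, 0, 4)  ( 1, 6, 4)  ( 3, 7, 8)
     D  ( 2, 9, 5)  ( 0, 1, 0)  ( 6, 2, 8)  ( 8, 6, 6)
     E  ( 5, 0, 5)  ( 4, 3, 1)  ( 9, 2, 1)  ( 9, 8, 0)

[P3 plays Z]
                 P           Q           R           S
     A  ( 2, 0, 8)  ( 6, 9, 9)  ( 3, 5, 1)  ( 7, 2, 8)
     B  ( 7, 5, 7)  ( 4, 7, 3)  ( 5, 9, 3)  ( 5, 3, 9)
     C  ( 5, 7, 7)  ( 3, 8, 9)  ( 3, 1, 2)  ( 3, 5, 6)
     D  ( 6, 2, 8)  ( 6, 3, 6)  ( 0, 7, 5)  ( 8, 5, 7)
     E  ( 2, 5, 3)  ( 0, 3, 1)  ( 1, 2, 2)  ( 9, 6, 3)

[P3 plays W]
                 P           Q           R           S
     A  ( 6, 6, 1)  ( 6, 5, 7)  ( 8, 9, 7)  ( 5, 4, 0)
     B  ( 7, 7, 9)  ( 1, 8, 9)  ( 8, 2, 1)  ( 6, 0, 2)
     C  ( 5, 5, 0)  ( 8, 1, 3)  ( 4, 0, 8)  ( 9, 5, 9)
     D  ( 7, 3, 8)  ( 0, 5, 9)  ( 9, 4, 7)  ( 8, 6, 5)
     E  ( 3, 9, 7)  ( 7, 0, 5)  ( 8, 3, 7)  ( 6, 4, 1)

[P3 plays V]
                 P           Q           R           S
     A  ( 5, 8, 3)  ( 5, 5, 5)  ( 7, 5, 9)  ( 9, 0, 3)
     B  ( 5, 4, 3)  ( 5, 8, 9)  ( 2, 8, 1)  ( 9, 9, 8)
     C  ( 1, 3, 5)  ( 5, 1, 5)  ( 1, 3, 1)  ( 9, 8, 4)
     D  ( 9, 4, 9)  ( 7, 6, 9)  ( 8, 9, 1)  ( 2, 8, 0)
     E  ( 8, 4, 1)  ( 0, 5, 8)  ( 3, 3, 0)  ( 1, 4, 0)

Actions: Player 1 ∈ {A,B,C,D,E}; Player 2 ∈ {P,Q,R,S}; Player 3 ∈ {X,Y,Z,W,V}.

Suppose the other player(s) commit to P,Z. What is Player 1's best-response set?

u_1(A vs P,Z) = 2
u_1(B vs P,Z) = 7
u_1(C vs P,Z) = 5
u_1(D vs P,Z) = 6
u_1(E vs P,Z) = 2
max payoff 7 at {B}

BR_1 = {B}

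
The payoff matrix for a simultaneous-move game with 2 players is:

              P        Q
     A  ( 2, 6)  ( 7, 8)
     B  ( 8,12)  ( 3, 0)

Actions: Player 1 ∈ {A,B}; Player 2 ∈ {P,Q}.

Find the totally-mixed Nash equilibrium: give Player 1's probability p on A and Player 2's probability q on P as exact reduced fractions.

(p,q) = (6/7, 2/5)

P1 indiff ⇒ q·2+(1-q)·7 = q·8+(1-q)·3 ⇒ q(-6) = (1-q)(-4) ⇒ q = 2/5
P2 indiff ⇒ p·6+(1-p)·12 = p·8+(1-p)·0 ⇒ p(-2) = (1-p)(-12) ⇒ p = 6/7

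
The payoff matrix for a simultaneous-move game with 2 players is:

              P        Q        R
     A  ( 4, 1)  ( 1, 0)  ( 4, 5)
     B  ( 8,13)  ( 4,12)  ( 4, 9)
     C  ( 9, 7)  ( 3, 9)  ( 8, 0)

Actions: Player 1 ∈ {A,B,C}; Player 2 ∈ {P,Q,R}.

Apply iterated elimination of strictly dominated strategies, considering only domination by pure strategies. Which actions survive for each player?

P1 drop A (C beats it: P:9>4 Q:3>1 R:8>4)
P2 drop R (P beats it: B:13>9 C:7>0)
P1→{B,C} P2→{P,Q}

Remaining: P1:{B,C} P2:{P,Q}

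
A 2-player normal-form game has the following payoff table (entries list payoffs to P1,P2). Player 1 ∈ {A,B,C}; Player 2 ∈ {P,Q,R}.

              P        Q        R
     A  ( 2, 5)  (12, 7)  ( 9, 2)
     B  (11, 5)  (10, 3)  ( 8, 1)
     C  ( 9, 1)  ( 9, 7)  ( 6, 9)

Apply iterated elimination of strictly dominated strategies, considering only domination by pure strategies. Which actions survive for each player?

P1 drop C (B beats it: P:11>9 Q:10>9 R:8>6)
P2 drop R (P beats it: A:5>2 B:5>1)
P1→{A,B} P2→{P,Q}

IESDS → P1:{A,B} P2:{P,Q}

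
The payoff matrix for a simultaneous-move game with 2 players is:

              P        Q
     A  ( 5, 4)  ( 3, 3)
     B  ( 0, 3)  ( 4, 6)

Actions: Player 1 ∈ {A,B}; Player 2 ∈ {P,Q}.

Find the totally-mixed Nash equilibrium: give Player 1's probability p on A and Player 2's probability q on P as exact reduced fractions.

P1 indiff ⇒ q·5+(1-q)·3 = q·0+(1-q)·4 ⇒ q(5) = (1-q)(1) ⇒ q = 1/6
P2 indiff ⇒ p·4+(1-p)·3 = p·3+(1-p)·6 ⇒ p(1) = (1-p)(3) ⇒ p = 3/4

(p,q) = (3/4, 1/6)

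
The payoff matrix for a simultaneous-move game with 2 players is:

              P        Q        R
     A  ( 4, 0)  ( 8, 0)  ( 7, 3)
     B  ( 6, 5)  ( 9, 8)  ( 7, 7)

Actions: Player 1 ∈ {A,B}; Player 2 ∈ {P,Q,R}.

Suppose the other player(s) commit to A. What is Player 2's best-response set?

u_2(P vs A) = 0
u_2(Q vs A) = 0
u_2(R vs A) = 3
max payoff 3 at {R}

argmax u_2 = {R}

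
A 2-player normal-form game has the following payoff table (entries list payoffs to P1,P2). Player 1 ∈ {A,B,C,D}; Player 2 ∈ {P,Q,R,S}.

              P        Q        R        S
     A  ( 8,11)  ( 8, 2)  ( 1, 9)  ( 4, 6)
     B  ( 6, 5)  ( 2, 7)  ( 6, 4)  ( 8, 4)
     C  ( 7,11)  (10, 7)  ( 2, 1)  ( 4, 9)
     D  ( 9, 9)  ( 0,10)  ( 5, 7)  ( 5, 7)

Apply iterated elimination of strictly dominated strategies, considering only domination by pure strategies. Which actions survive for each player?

Remaining: P1:{A,C,D} P2:{P,Q}

P2 drop R (P beats it: A:11>9 B:5>4 C:11>1 D:9>7)
P2 drop S (P beats it: A:11>6 B:5>4 C:11>9 D:9>7)
P1 drop B (A beats it: P:8>6 Q:8>2)
P1→{A,C,D} P2→{P,Q}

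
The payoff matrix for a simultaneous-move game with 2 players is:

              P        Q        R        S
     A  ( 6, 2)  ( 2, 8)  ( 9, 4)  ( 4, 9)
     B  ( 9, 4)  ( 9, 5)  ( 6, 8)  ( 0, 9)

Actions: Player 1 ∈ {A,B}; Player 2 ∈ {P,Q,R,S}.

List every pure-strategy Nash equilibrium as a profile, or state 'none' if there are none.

NE set: (A,S)

(A,P): not NE [P1→B gives 9>6; P2→S gives 9>2]
(A,Q): not NE [P1→B gives 9>2; P2→S gives 9>8]
(A,R): not NE [P2→S gives 9>4]
(A,S): NE
(B,P): not NE [P2→S gives 9>4]
(B,Q): not NE [P2→S gives 9>5]
(B,R): not NE [P1→A gives 9>6; P2→S gives 9>8]
(B,S): not NE [P1→A gives 4>0]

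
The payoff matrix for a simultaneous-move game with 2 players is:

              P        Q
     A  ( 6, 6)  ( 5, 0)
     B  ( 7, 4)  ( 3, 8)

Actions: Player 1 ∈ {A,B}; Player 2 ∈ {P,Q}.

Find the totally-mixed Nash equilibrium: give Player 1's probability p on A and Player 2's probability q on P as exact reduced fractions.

P1 mixes 2/5 on A; P2 mixes 2/3 on P

P1 indiff ⇒ q·6+(1-q)·5 = q·7+(1-q)·3 ⇒ q(-1) = (1-q)(-2) ⇒ q = 2/3
P2 indiff ⇒ p·6+(1-p)·4 = p·0+(1-p)·8 ⇒ p(6) = (1-p)(4) ⇒ p = 2/5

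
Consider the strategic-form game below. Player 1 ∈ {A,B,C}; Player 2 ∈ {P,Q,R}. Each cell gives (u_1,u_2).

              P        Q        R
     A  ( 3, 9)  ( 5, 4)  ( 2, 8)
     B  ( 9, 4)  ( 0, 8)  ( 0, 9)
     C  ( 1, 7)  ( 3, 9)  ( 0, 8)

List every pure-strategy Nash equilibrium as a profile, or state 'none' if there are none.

PSNE: ∅

(A,P): not NE [P1→B gives 9>3]
(A,Q): not NE [P2→P gives 9>4]
(A,R): not NE [P2→P gives 9>8]
(B,P): not NE [P2→R gives 9>4]
(B,Q): not NE [P1→A gives 5>0; P2→R gives 9>8]
(B,R): not NE [P1→A gives 2>0]
(C,P): not NE [P1→B gives 9>1; P2→Q gives 9>7]
(C,Q): not NE [P1→A gives 5>3]
(C,R): not NE [P1→A gives 2>0; P2→Q gives 9>8]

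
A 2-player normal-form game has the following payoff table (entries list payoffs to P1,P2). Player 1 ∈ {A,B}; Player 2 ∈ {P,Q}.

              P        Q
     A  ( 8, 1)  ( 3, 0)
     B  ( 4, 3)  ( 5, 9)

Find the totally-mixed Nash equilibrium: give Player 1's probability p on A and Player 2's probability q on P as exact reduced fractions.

P1 indiff ⇒ q·8+(1-q)·3 = q·4+(1-q)·5 ⇒ q(4) = (1-q)(2) ⇒ q = 1/3
P2 indiff ⇒ p·1+(1-p)·3 = p·0+(1-p)·9 ⇒ p(1) = (1-p)(6) ⇒ p = 6/7

(p,q) = (6/7, 1/3)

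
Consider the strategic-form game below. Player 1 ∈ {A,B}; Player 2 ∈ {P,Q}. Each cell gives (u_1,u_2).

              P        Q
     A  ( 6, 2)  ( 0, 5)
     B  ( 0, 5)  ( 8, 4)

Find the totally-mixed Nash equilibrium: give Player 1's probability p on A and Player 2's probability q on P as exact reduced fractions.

(p,q) = (1/4, 4/7)

P1 indiff ⇒ q·6+(1-q)·0 = q·0+(1-q)·8 ⇒ q(6) = (1-q)(8) ⇒ q = 4/7
P2 indiff ⇒ p·2+(1-p)·5 = p·5+(1-p)·4 ⇒ p(-3) = (1-p)(-1) ⇒ p = 1/4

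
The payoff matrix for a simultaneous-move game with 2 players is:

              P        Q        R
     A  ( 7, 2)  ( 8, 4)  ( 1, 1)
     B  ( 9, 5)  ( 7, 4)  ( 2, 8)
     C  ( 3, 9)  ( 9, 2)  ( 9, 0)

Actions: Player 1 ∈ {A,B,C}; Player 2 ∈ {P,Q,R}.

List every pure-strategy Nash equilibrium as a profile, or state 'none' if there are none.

No pure NE.

(A,P): not NE [P1→B gives 9>7; P2→Q gives 4>2]
(A,Q): not NE [P1→C gives 9>8]
(A,R): not NE [P1→C gives 9>1; P2→Q gives 4>1]
(B,P): not NE [P2→R gives 8>5]
(B,Q): not NE [P1→C gives 9>7; P2→R gives 8>4]
(B,R): not NE [P1→C gives 9>2]
(C,P): not NE [P1→B gives 9>3]
(C,Q): not NE [P2→P gives 9>2]
(C,R): not NE [P2→P gives 9>0]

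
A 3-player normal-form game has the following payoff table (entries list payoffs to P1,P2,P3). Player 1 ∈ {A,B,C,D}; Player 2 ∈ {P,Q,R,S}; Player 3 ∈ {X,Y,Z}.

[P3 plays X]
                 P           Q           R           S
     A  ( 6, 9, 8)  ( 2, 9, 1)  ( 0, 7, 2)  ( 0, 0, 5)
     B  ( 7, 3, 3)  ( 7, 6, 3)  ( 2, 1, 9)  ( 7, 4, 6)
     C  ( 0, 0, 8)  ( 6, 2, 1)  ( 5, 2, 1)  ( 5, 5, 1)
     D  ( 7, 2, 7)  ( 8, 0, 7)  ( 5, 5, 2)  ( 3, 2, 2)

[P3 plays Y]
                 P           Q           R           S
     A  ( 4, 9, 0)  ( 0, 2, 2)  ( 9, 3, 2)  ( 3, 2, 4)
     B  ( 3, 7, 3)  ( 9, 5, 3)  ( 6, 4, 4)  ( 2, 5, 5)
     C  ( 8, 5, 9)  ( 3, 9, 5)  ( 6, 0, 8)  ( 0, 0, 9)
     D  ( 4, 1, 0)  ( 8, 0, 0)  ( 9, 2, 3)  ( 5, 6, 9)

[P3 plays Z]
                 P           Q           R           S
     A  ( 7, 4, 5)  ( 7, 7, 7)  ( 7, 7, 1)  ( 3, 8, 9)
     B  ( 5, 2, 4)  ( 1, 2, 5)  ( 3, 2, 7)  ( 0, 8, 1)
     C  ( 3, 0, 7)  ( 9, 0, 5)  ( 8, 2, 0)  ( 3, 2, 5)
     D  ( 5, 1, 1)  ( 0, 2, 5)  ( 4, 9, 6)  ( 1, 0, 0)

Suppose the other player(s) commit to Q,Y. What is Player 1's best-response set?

BR_1 = {B}

u_1(A vs Q,Y) = 0
u_1(B vs Q,Y) = 9
u_1(C vs Q,Y) = 3
u_1(D vs Q,Y) = 8
max payoff 9 at {B}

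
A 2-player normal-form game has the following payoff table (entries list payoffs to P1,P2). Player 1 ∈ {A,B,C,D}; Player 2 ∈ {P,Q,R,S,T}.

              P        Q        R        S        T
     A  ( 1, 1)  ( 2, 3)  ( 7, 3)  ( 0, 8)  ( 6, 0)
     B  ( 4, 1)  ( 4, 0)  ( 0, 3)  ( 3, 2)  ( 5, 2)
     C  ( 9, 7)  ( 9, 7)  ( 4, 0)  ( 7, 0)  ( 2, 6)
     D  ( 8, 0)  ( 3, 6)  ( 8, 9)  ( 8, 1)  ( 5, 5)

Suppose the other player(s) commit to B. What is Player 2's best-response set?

P2 best: {R}

u_2(P vs B) = 1
u_2(Q vs B) = 0
u_2(R vs B) = 3
u_2(S vs B) = 2
u_2(T vs B) = 2
max payoff 3 at {R}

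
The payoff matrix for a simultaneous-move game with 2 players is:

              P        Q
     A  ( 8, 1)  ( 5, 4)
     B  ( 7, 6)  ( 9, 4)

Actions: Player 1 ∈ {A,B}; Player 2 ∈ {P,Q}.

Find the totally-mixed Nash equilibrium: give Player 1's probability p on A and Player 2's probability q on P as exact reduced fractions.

P1 indiff ⇒ q·8+(1-q)·5 = q·7+(1-q)·9 ⇒ q(1) = (1-q)(4) ⇒ q = 4/5
P2 indiff ⇒ p·1+(1-p)·6 = p·4+(1-p)·4 ⇒ p(-3) = (1-p)(-2) ⇒ p = 2/5

p=2/5, q=4/5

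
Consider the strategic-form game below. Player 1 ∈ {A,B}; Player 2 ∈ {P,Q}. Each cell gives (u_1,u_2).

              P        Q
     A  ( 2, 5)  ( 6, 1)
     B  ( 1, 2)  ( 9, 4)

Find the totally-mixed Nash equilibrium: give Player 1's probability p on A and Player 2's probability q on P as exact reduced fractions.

p=1/3, q=3/4

P1 indiff ⇒ q·2+(1-q)·6 = q·1+(1-q)·9 ⇒ q(1) = (1-q)(3) ⇒ q = 3/4
P2 indiff ⇒ p·5+(1-p)·2 = p·1+(1-p)·4 ⇒ p(4) = (1-p)(2) ⇒ p = 1/3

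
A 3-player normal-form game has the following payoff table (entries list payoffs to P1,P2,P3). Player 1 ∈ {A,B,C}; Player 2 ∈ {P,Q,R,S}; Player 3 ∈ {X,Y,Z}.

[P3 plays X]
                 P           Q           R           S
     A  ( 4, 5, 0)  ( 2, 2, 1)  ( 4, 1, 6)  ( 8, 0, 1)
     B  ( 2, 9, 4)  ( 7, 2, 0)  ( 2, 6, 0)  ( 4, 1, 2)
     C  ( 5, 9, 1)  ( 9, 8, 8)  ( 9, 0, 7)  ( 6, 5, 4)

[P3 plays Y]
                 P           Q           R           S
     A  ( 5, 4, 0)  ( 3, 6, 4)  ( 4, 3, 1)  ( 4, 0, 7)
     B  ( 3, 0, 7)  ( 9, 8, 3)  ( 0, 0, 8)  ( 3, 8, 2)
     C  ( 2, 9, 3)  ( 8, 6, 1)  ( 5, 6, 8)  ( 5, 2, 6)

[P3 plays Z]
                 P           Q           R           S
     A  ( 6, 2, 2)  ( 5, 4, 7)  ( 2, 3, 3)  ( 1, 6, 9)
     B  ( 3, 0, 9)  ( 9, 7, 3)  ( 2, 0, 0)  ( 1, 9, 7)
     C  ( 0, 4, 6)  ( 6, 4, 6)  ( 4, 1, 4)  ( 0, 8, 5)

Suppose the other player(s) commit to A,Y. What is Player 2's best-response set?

u_2(P vs A,Y) = 4
u_2(Q vs A,Y) = 6
u_2(R vs A,Y) = 3
u_2(S vs A,Y) = 0
max payoff 6 at {Q}

P2 best: {Q}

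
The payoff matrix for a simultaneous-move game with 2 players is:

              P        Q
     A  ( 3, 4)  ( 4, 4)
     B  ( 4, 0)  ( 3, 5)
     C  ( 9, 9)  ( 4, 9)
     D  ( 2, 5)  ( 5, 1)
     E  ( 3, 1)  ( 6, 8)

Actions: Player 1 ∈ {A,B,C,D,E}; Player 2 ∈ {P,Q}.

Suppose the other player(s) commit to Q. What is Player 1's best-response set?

u_1(A vs Q) = 4
u_1(B vs Q) = 3
u_1(C vs Q) = 4
u_1(D vs Q) = 5
u_1(E vs Q) = 6
max payoff 6 at {E}

P1 best: {E}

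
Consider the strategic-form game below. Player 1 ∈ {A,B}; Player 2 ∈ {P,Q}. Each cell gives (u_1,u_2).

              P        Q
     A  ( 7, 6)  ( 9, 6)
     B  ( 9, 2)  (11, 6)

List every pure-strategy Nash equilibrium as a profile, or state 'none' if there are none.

Nash profiles: (B,Q)

(A,P): not NE [P1→B gives 9>7]
(A,Q): not NE [P1→B gives 11>9]
(B,P): not NE [P2→Q gives 6>2]
(B,Q): NE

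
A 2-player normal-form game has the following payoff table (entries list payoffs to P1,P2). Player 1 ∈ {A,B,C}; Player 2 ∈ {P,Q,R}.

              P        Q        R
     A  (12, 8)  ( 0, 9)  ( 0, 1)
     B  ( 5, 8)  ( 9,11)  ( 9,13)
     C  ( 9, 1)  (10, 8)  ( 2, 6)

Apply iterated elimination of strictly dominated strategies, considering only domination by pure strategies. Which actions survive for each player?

P2 drop P (Q beats it: A:9>8 B:11>8 C:8>1)
P1 drop A (B beats it: Q:9>0 R:9>0)
P1→{B,C} P2→{Q,R}

Remaining: P1:{B,C} P2:{Q,R}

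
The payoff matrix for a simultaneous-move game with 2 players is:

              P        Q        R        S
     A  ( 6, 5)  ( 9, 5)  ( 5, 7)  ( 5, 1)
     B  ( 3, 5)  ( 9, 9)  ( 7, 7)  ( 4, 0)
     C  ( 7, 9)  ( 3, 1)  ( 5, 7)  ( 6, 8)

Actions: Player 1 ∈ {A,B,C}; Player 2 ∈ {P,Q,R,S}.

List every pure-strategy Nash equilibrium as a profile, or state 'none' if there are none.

Nash profiles: (B,Q), (C,P)

(A,P): not NE [P1→C gives 7>6; P2→R gives 7>5]
(A,Q): not NE [P2→R gives 7>5]
(A,R): not NE [P1→B gives 7>5]
(A,S): not NE [P1→C gives 6>5; P2→R gives 7>1]
(B,P): not NE [P1→C gives 7>3; P2→Q gives 9>5]
(B,Q): NE
(B,R): not NE [P2→Q gives 9>7]
(B,S): not NE [P1→C gives 6>4; P2→Q gives 9>0]
(C,P): NE
(C,Q): not NE [P1→B gives 9>3; P2→P gives 9>1]
(C,R): not NE [P1→B gives 7>5; P2→P gives 9>7]
(C,S): not NE [P2→P gives 9>8]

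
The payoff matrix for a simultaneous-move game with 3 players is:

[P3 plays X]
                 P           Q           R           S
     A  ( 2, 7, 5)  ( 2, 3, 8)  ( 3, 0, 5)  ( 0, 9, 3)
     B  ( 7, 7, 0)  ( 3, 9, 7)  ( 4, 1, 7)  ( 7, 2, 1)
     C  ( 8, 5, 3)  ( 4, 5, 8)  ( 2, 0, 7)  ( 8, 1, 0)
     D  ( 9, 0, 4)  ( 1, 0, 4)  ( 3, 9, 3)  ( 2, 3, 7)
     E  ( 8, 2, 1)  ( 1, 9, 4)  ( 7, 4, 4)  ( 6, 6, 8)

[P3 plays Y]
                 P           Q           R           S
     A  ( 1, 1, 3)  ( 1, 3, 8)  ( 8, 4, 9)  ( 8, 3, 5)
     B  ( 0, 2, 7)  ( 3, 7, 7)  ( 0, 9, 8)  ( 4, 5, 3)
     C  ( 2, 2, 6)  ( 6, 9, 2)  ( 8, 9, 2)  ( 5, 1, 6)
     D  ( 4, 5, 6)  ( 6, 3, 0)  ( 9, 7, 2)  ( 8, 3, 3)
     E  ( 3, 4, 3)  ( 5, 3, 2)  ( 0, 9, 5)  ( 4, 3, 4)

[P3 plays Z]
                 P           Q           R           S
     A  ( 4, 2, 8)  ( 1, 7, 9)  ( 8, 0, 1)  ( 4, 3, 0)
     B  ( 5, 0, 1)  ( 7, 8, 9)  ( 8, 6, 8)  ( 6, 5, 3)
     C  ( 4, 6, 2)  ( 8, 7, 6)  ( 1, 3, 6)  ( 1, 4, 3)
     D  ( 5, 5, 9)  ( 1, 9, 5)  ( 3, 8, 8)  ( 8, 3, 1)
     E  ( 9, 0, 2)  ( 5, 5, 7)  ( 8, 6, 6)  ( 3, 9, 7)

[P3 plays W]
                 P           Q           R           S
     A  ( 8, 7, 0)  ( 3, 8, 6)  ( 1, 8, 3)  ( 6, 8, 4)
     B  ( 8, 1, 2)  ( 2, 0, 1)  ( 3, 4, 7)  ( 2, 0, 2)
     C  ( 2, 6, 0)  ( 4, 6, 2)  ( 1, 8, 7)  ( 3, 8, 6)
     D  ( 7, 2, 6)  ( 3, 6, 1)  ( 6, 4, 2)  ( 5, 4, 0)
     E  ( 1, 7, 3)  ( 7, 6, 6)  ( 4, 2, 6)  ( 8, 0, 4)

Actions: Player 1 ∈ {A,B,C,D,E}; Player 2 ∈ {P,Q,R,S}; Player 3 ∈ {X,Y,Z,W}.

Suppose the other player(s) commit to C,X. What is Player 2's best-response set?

u_2(P vs C,X) = 5
u_2(Q vs C,X) = 5
u_2(R vs C,X) = 0
u_2(S vs C,X) = 1
max payoff 5 at {P,Q}

P2 best: {P,Q}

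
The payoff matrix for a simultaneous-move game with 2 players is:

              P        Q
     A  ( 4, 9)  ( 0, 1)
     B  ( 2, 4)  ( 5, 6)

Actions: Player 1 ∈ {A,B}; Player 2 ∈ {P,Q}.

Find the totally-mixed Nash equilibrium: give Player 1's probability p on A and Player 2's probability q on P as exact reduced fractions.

P1 mixes 1/5 on A; P2 mixes 5/7 on P

P1 indiff ⇒ q·4+(1-q)·0 = q·2+(1-q)·5 ⇒ q(2) = (1-q)(5) ⇒ q = 5/7
P2 indiff ⇒ p·9+(1-p)·4 = p·1+(1-p)·6 ⇒ p(8) = (1-p)(2) ⇒ p = 1/5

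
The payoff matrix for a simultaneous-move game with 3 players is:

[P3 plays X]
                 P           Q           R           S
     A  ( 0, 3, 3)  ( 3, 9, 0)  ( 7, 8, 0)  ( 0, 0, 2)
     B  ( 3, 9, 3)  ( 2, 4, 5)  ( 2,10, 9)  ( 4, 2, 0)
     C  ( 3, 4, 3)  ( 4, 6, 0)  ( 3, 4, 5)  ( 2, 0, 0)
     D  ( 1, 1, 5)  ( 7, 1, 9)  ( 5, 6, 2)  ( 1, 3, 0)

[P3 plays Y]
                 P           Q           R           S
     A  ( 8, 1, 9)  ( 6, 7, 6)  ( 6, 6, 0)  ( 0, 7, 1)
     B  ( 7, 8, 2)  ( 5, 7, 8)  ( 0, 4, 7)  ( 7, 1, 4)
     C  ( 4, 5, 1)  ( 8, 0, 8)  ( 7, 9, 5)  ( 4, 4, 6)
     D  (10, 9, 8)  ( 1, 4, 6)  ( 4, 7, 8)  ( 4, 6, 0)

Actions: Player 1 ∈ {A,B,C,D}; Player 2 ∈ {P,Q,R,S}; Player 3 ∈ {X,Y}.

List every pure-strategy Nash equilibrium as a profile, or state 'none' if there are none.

NE set: (C,R,Y), (D,P,Y)

(A,P,X): not NE [P1→C gives 3>0; P2→Q gives 9>3; P3→Y gives 9>3]
(A,P,Y): not NE [P1→D gives 10>8; P2→S gives 7>1]
(A,Q,X): not NE [P1→D gives 7>3; P3→Y gives 6>0]
(A,Q,Y): not NE [P1→C gives 8>6]
(A,R,X): not NE [P2→Q gives 9>8]
(A,R,Y): not NE [P1→C gives 7>6; P2→S gives 7>6]
(A,S,X): not NE [P1→B gives 4>0; P2→Q gives 9>0]
(A,S,Y): not NE [P1→B gives 7>0; P3→X gives 2>1]
(B,P,X): not NE [P2→R gives 10>9]
(B,P,Y): not NE [P1→D gives 10>7; P3→X gives 3>2]
(B,Q,X): not NE [P1→D gives 7>2; P2→R gives 10>4; P3→Y gives 8>5]
(B,Q,Y): not NE [P1→C gives 8>5; P2→P gives 8>7]
(B,R,X): not NE [P1→A gives 7>2]
(B,R,Y): not NE [P1→C gives 7>0; P2→P gives 8>4; P3→X gives 9>7]
(B,S,X): not NE [P2→R gives 10>2; P3→Y gives 4>0]
(B,S,Y): not NE [P2→P gives 8>1]
(C,P,X): not NE [P2→Q gives 6>4]
(C,P,Y): not NE [P1→D gives 10>4; P2→R gives 9>5; P3→X gives 3>1]
(C,Q,X): not NE [P1→D gives 7>4; P3→Y gives 8>0]
(C,Q,Y): not NE [P2→R gives 9>0]
(C,R,X): not NE [P1→A gives 7>3; P2→Q gives 6>4]
(C,R,Y): NE
(C,S,X): not NE [P1→B gives 4>2; P2→Q gives 6>0; P3→Y gives 6>0]
(C,S,Y): not NE [P1→B gives 7>4; P2→R gives 9>4]
(D,P,X): not NE [P1→C gives 3>1; P2→R gives 6>1; P3→Y gives 8>5]
(D,P,Y): NE
(D,Q,X): not NE [P2→R gives 6>1]
(D,Q,Y): not NE [P1→C gives 8>1; P2→P gives 9>4; P3→X gives 9>6]
(D,R,X): not NE [P1→A gives 7>5; P3→Y gives 8>2]
(D,R,Y): not NE [P1→C gives 7>4; P2→P gives 9>7]
(D,S,X): not NE [P1→B gives 4>1; P2→R gives 6>3]
(D,S,Y): not NE [P1→B gives 7>4; P2→P gives 9>6]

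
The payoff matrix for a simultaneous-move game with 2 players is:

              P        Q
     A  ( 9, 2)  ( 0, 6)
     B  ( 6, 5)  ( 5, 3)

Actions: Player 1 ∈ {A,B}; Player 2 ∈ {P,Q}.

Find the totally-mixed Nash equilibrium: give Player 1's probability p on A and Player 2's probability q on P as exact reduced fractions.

P1 indiff ⇒ q·9+(1-q)·0 = q·6+(1-q)·5 ⇒ q(3) = (1-q)(5) ⇒ q = 5/8
P2 indiff ⇒ p·2+(1-p)·5 = p·6+(1-p)·3 ⇒ p(-4) = (1-p)(-2) ⇒ p = 1/3

(p,q) = (1/3, 5/8)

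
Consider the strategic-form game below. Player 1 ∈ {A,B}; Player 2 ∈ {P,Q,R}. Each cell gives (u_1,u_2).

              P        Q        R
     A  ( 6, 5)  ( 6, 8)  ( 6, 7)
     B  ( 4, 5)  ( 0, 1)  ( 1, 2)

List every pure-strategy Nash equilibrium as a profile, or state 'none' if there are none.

(A,P): not NE [P2→Q gives 8>5]
(A,Q): NE
(A,R): not NE [P2→Q gives 8>7]
(B,P): not NE [P1→A gives 6>4]
(B,Q): not NE [P1→A gives 6>0; P2→P gives 5>1]
(B,R): not NE [P1→A gives 6>1; P2→P gives 5>2]

NE set: (A,Q)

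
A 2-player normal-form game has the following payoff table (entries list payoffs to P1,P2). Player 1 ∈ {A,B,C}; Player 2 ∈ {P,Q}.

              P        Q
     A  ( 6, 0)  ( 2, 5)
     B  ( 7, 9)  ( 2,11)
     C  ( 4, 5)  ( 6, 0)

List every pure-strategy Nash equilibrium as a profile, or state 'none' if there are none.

(A,P): not NE [P1→B gives 7>6; P2→Q gives 5>0]
(A,Q): not NE [P1→C gives 6>2]
(B,P): not NE [P2→Q gives 11>9]
(B,Q): not NE [P1→C gives 6>2]
(C,P): not NE [P1→B gives 7>4]
(C,Q): not NE [P2→P gives 5>0]

No pure NE.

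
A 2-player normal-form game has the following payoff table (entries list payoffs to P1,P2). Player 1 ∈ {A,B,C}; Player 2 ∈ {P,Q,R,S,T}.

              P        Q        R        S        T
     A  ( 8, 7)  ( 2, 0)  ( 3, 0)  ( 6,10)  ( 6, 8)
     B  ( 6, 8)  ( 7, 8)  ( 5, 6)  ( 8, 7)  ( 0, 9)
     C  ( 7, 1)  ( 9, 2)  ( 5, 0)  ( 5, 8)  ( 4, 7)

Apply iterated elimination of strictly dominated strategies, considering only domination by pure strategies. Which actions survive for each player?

IESDS → P1:{A,B} P2:{S,T}

P2 drop P (T beats it: A:8>7 B:9>8 C:7>1)
P2 drop Q (T beats it: A:8>0 B:9>8 C:7>2)
P2 drop R (S beats it: A:10>0 B:7>6 C:8>0)
P1 drop C (A beats it: S:6>5 T:6>4)
P1→{A,B} P2→{S,T}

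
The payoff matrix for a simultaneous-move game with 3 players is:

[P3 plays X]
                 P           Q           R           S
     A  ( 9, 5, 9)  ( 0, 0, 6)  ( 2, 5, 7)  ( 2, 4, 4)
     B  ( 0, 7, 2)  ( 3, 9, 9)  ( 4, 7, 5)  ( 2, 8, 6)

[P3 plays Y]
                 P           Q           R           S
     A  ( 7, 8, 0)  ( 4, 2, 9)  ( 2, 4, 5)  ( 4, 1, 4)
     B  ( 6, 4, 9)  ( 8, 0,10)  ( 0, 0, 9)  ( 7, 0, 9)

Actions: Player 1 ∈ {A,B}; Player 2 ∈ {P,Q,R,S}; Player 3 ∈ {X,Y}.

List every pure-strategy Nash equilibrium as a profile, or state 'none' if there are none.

(A,P,X): NE
(A,P,Y): not NE [P3→X gives 9>0]
(A,Q,X): not NE [P1→B gives 3>0; P2→R gives 5>0; P3→Y gives 9>6]
(A,Q,Y): not NE [P1→B gives 8>4; P2→P gives 8>2]
(A,R,X): not NE [P1→B gives 4>2]
(A,R,Y): not NE [P2→P gives 8>4; P3→X gives 7>5]
(A,S,X): not NE [P2→R gives 5>4]
(A,S,Y): not NE [P1→B gives 7>4; P2→P gives 8>1]
(B,P,X): not NE [P1→A gives 9>0; P2→Q gives 9>7; P3→Y gives 9>2]
(B,P,Y): not NE [P1→A gives 7>6]
(B,Q,X): not NE [P3→Y gives 10>9]
(B,Q,Y): not NE [P2→P gives 4>0]
(B,R,X): not NE [P2→Q gives 9>7; P3→Y gives 9>5]
(B,R,Y): not NE [P1→A gives 2>0; P2→P gives 4>0]
(B,S,X): not NE [P2→Q gives 9>8; P3→Y gives 9>6]
(B,S,Y): not NE [P2→P gives 4>0]

PSNE = {(A,P,X)}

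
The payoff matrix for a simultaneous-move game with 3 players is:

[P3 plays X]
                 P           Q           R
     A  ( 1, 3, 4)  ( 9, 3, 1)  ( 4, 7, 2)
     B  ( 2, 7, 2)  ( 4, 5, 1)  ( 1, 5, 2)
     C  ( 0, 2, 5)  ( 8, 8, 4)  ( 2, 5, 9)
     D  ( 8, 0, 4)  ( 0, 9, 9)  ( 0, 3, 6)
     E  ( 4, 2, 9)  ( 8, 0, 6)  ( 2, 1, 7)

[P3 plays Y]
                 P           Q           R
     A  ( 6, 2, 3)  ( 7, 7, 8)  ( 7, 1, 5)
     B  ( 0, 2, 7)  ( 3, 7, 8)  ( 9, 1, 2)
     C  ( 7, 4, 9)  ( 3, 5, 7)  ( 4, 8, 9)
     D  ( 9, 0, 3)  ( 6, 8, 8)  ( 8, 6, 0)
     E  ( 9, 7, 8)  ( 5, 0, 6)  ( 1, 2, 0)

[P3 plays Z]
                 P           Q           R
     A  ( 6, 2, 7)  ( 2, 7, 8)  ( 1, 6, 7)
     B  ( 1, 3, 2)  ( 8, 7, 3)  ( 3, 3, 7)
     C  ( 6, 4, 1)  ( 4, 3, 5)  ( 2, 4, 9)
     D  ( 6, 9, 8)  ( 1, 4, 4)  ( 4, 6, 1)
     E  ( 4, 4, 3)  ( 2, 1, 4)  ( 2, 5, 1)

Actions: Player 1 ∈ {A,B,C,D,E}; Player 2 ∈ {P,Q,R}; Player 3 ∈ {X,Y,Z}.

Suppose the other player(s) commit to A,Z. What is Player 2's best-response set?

u_2(P vs A,Z) = 2
u_2(Q vs A,Z) = 7
u_2(R vs A,Z) = 6
max payoff 7 at {Q}

BR_2 = {Q}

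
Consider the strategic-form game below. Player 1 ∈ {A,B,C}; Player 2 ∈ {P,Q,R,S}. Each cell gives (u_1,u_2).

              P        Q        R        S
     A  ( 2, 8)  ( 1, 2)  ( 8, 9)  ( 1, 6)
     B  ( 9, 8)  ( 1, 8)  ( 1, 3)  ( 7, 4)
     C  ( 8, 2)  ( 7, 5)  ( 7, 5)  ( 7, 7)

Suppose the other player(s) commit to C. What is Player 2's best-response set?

BR_2 = {S}

u_2(P vs C) = 2
u_2(Q vs C) = 5
u_2(R vs C) = 5
u_2(S vs C) = 7
max payoff 7 at {S}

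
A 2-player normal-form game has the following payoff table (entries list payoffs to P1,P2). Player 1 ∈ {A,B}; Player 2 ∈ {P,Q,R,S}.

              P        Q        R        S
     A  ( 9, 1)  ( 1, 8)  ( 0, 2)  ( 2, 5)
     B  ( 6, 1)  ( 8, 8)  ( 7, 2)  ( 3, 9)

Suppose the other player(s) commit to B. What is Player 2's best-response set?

u_2(P vs B) = 1
u_2(Q vs B) = 8
u_2(R vs B) = 2
u_2(S vs B) = 9
max payoff 9 at {S}

BR_2 = {S}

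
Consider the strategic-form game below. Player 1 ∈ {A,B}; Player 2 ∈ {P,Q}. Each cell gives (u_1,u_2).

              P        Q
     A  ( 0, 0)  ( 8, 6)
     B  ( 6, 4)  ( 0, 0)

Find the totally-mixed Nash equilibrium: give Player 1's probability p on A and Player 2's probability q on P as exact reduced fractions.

p=2/5, q=4/7

P1 indiff ⇒ q·0+(1-q)·8 = q·6+(1-q)·0 ⇒ q(-6) = (1-q)(-8) ⇒ q = 4/7
P2 indiff ⇒ p·0+(1-p)·4 = p·6+(1-p)·0 ⇒ p(-6) = (1-p)(-4) ⇒ p = 2/5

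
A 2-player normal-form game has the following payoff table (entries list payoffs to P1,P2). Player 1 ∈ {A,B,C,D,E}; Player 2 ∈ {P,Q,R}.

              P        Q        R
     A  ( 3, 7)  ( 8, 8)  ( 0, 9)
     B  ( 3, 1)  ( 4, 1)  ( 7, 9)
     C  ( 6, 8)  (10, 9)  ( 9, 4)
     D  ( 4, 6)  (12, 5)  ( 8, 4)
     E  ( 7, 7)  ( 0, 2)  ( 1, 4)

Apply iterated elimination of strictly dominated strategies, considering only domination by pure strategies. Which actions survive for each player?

P1 drop A (C beats it: P:6>3 Q:10>8 R:9>0)
P1 drop B (C beats it: P:6>3 Q:10>4 R:9>7)
P2 drop R (P beats it: C:8>4 D:6>4 E:7>4)
P1→{C,D,E} P2→{P,Q}

Remaining: P1:{C,D,E} P2:{P,Q}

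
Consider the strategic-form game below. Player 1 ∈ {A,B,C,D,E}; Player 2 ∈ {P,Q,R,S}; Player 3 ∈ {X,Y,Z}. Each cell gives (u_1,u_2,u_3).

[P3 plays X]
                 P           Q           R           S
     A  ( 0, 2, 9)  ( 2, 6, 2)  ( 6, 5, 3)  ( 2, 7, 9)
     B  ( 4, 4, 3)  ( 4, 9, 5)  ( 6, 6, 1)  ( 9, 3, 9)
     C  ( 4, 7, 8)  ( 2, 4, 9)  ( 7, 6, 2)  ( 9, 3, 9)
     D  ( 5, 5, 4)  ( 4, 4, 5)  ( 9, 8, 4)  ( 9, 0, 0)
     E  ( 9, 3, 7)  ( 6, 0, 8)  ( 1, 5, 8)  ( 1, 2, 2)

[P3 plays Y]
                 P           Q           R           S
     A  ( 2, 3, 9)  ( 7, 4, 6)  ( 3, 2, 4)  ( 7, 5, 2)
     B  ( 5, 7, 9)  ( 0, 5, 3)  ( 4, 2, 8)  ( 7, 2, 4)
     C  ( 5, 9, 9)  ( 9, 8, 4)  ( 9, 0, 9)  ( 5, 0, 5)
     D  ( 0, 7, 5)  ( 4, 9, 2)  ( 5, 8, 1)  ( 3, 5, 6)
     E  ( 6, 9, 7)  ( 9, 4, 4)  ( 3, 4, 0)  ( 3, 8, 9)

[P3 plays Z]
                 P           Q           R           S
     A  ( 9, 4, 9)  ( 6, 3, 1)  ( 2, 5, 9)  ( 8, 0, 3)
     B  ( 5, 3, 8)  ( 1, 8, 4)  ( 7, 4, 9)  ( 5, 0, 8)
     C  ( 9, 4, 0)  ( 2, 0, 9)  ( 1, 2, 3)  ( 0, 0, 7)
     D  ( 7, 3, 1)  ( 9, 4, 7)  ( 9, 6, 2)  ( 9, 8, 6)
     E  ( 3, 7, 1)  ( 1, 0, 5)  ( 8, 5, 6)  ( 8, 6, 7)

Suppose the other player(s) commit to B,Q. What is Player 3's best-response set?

BR_3 = {X}

u_3(X vs B,Q) = 5
u_3(Y vs B,Q) = 3
u_3(Z vs B,Q) = 4
max payoff 5 at {X}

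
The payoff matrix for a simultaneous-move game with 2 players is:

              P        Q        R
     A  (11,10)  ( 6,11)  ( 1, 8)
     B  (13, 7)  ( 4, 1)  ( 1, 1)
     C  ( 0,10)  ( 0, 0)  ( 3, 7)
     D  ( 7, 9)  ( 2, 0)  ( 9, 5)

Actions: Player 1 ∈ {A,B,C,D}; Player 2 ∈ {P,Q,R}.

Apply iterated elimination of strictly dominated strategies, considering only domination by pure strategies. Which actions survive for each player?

P1 drop C (D beats it: P:7>0 Q:2>0 R:9>3)
P2 drop R (P beats it: A:10>8 B:7>1 D:9>5)
P1 drop D (A beats it: P:11>7 Q:6>2)
P1→{A,B} P2→{P,Q}

Survivors P1:{A,B} P2:{P,Q}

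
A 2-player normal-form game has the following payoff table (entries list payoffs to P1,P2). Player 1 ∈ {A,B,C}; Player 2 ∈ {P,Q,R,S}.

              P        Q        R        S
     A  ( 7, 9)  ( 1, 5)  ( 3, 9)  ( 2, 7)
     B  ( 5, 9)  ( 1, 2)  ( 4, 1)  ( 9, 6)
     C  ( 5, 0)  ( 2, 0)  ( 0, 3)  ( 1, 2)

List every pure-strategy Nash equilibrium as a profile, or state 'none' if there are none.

(A,P): NE
(A,Q): not NE [P1→C gives 2>1; P2→R gives 9>5]
(A,R): not NE [P1→B gives 4>3]
(A,S): not NE [P1→B gives 9>2; P2→R gives 9>7]
(B,P): not NE [P1→A gives 7>5]
(B,Q): not NE [P1→C gives 2>1; P2→P gives 9>2]
(B,R): not NE [P2→P gives 9>1]
(B,S): not NE [P2→P gives 9>6]
(C,P): not NE [P1→A gives 7>5; P2→R gives 3>0]
(C,Q): not NE [P2→R gives 3>0]
(C,R): not NE [P1→B gives 4>0]
(C,S): not NE [P1→B gives 9>1; P2→R gives 3>2]

Nash profiles: (A,P)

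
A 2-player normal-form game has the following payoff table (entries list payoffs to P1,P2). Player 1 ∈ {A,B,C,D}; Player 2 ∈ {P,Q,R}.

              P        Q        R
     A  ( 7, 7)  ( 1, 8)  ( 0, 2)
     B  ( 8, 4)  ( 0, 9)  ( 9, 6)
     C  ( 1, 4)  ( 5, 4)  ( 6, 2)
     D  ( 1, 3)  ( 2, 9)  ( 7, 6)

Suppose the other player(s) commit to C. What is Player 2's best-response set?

u_2(P vs C) = 4
u_2(Q vs C) = 4
u_2(R vs C) = 2
max payoff 4 at {P,Q}

P2 best: {P,Q}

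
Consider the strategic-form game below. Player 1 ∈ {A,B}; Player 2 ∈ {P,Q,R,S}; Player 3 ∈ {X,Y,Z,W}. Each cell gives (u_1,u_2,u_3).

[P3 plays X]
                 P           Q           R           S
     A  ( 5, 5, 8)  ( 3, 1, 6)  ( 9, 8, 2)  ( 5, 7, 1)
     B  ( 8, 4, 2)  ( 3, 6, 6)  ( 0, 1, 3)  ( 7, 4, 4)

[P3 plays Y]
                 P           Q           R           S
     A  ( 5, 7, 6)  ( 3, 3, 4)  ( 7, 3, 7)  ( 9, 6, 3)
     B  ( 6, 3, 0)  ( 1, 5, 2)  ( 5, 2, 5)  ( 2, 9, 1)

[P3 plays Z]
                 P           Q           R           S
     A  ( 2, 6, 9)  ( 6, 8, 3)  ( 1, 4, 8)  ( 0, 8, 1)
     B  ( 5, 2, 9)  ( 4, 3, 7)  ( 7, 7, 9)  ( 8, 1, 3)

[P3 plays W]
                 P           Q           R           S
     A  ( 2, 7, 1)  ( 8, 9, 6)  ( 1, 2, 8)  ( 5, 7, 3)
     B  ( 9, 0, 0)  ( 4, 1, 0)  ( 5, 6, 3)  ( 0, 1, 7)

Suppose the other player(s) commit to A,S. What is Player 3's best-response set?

u_3(X vs A,S) = 1
u_3(Y vs A,S) = 3
u_3(Z vs A,S) = 1
u_3(W vs A,S) = 3
max payoff 3 at {Y,W}

argmax u_3 = {Y,W}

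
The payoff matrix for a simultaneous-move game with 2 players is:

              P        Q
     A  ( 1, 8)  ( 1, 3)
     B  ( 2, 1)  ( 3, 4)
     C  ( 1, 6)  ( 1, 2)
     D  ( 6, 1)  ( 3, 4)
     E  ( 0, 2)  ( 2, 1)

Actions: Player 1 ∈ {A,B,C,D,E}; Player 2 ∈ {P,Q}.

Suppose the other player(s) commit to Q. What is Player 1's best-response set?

u_1(A vs Q) = 1
u_1(B vs Q) = 3
u_1(C vs Q) = 1
u_1(D vs Q) = 3
u_1(E vs Q) = 2
max payoff 3 at {B,D}

argmax u_1 = {B,D}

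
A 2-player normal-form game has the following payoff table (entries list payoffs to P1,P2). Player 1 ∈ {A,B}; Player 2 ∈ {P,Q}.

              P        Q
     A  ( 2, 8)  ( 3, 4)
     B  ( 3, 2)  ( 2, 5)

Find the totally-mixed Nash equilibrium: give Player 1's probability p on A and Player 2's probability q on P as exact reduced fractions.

P1 indiff ⇒ q·2+(1-q)·3 = q·3+(1-q)·2 ⇒ q(-1) = (1-q)(-1) ⇒ q = 1/2
P2 indiff ⇒ p·8+(1-p)·2 = p·4+(1-p)·5 ⇒ p(4) = (1-p)(3) ⇒ p = 3/7

(p,q) = (3/7, 1/2)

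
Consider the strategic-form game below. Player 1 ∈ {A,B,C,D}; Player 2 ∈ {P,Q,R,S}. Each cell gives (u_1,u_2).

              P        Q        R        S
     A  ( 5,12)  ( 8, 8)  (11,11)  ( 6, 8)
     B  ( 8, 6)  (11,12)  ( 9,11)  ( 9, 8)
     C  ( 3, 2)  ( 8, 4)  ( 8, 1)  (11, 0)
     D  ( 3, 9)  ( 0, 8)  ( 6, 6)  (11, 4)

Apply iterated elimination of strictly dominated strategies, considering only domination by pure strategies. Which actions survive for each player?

P2 drop S (R beats it: A:11>8 B:11>8 C:1>0 D:6>4)
P1 drop C (B beats it: P:8>3 Q:11>8 R:9>8)
P1 drop D (A beats it: P:5>3 Q:8>0 R:11>6)
P1→{A,B} P2→{P,Q,R}

Survivors P1:{A,B} P2:{P,Q,R}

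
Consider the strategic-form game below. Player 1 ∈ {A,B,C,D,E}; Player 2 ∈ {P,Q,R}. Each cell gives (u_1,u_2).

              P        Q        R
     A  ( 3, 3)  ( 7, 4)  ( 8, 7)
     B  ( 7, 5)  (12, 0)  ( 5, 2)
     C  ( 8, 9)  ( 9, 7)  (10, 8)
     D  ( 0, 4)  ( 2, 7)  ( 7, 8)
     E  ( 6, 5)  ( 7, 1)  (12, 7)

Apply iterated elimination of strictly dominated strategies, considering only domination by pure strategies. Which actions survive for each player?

P1 drop A (C beats it: P:8>3 Q:9>7 R:10>8)
P1 drop D (C beats it: P:8>0 Q:9>2 R:10>7)
P2 drop Q (P beats it: B:5>0 C:9>7 E:5>1)
P1 drop B (C beats it: P:8>7 R:10>5)
P1→{C,E} P2→{P,R}

Remaining: P1:{C,E} P2:{P,R}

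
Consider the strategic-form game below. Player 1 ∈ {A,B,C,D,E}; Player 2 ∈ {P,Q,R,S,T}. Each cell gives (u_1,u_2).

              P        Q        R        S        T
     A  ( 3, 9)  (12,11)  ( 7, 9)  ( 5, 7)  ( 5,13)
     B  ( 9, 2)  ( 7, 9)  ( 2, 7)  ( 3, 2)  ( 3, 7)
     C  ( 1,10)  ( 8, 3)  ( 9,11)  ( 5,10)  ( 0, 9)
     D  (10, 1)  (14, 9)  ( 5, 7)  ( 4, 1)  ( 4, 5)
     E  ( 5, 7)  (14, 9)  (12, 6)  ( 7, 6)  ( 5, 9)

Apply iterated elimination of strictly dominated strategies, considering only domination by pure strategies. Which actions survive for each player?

P1 drop B (D beats it: P:10>9 Q:14>7 R:5>2 S:4>3 T:4>3)
P1 drop C (E beats it: P:5>1 Q:14>8 R:12>9 S:7>5 T:5>0)
P2 drop P (Q beats it: A:11>9 D:9>1 E:9>7)
P2 drop R (Q beats it: A:11>9 D:9>7 E:9>6)
P2 drop S (Q beats it: A:11>7 D:9>1 E:9>6)
P1→{A,D,E} P2→{Q,T}

Survivors P1:{A,D,E} P2:{Q,T}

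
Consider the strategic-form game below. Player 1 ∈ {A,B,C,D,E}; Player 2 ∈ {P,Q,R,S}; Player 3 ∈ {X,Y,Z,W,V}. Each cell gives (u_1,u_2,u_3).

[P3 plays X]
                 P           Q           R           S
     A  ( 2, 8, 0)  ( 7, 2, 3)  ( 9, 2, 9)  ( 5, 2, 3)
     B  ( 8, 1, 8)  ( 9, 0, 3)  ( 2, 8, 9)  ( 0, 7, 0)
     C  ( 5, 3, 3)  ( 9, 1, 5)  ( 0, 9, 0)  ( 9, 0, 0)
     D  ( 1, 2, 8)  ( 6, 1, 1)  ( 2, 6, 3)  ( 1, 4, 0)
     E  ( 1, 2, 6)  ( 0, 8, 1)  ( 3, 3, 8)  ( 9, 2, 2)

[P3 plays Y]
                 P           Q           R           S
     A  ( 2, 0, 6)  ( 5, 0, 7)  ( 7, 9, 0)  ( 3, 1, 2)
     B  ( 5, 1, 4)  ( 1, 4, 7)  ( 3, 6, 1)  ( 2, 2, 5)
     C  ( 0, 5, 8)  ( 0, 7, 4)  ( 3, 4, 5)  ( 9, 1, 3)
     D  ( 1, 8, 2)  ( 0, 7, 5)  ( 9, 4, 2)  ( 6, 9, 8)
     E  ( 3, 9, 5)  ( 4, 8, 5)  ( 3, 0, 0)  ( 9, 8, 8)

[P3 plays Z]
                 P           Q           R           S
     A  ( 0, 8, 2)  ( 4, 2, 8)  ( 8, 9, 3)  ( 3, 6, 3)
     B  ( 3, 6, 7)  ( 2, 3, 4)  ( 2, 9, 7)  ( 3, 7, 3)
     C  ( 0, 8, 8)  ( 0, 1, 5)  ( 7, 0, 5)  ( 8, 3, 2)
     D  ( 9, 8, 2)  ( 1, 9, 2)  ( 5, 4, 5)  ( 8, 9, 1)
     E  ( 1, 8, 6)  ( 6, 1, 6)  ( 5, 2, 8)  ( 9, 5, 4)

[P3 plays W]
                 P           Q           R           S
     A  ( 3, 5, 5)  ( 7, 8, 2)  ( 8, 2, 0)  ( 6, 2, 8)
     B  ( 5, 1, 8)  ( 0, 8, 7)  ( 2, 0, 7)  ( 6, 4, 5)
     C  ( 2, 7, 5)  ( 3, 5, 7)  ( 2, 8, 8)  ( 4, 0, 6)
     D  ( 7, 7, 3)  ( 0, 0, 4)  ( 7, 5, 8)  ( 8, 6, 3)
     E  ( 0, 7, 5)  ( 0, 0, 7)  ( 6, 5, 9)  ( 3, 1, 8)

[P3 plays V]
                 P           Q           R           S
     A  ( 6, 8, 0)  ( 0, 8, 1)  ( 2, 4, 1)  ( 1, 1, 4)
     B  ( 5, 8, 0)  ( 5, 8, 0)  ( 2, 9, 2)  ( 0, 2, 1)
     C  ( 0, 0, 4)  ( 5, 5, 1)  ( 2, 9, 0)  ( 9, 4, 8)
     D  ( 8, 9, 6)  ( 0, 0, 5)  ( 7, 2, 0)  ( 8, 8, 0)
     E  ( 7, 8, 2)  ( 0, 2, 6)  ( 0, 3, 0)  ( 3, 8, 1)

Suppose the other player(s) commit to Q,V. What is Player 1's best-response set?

argmax u_1 = {B,C}

u_1(A vs Q,V) = 0
u_1(B vs Q,V) = 5
u_1(C vs Q,V) = 5
u_1(D vs Q,V) = 0
u_1(E vs Q,V) = 0
max payoff 5 at {B,C}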